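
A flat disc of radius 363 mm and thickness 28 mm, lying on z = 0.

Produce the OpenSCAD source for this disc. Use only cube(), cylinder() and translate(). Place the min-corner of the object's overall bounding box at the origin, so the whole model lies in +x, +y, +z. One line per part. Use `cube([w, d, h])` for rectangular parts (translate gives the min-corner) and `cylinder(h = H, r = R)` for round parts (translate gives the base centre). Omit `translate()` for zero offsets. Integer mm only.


translate([363, 363, 0]) cylinder(h = 28, r = 363);


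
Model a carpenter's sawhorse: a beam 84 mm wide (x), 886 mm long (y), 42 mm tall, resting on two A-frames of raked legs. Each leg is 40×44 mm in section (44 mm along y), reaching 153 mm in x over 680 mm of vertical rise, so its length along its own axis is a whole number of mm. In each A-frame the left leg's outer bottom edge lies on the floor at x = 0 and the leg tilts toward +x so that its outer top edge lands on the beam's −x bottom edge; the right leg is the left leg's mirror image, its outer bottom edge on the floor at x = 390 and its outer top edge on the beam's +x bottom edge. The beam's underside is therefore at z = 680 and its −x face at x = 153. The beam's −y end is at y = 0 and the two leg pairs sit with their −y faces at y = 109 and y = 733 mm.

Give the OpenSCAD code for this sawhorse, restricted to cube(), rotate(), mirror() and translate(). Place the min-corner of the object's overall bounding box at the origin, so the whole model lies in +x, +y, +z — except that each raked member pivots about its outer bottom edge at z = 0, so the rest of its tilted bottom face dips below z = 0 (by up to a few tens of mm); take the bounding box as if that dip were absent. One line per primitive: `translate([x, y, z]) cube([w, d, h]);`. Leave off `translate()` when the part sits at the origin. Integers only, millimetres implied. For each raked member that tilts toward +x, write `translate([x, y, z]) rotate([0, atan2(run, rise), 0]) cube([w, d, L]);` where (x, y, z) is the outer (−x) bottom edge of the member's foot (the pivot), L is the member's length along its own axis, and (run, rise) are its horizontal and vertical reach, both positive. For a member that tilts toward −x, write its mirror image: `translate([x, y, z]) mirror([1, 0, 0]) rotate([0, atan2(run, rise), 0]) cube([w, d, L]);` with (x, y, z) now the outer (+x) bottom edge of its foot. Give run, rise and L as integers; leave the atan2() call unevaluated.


translate([153, 0, 680]) cube([84, 886, 42]);
translate([0, 109, 0]) rotate([0, atan2(153, 680), 0]) cube([40, 44, 697]);
translate([390, 109, 0]) mirror([1, 0, 0]) rotate([0, atan2(153, 680), 0]) cube([40, 44, 697]);
translate([0, 733, 0]) rotate([0, atan2(153, 680), 0]) cube([40, 44, 697]);
translate([390, 733, 0]) mirror([1, 0, 0]) rotate([0, atan2(153, 680), 0]) cube([40, 44, 697]);


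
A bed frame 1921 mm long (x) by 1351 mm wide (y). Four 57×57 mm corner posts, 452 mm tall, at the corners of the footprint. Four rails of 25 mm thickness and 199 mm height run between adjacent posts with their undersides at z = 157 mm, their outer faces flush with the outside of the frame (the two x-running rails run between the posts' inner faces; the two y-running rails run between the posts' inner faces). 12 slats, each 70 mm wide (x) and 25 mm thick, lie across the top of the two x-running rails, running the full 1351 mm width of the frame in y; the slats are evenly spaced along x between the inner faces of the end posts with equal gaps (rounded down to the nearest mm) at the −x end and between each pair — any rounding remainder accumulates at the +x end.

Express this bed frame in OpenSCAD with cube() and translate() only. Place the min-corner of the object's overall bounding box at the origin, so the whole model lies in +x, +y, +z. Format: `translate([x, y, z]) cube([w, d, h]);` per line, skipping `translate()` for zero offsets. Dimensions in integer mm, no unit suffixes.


cube([57, 57, 452]);
translate([0, 1294, 0]) cube([57, 57, 452]);
translate([1864, 0, 0]) cube([57, 57, 452]);
translate([1864, 1294, 0]) cube([57, 57, 452]);
translate([57, 0, 157]) cube([1807, 25, 199]);
translate([57, 1326, 157]) cube([1807, 25, 199]);
translate([0, 57, 157]) cube([25, 1237, 199]);
translate([1896, 57, 157]) cube([25, 1237, 199]);
translate([131, 0, 356]) cube([70, 1351, 25]);
translate([275, 0, 356]) cube([70, 1351, 25]);
translate([419, 0, 356]) cube([70, 1351, 25]);
translate([563, 0, 356]) cube([70, 1351, 25]);
translate([707, 0, 356]) cube([70, 1351, 25]);
translate([851, 0, 356]) cube([70, 1351, 25]);
translate([995, 0, 356]) cube([70, 1351, 25]);
translate([1139, 0, 356]) cube([70, 1351, 25]);
translate([1283, 0, 356]) cube([70, 1351, 25]);
translate([1427, 0, 356]) cube([70, 1351, 25]);
translate([1571, 0, 356]) cube([70, 1351, 25]);
translate([1715, 0, 356]) cube([70, 1351, 25]);


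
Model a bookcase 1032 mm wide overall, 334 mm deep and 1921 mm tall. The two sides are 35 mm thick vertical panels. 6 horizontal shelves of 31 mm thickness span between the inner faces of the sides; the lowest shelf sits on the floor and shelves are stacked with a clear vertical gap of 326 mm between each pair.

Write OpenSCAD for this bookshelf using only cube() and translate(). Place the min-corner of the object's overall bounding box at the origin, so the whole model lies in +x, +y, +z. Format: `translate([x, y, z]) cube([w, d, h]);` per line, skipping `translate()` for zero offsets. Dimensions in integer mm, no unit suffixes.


cube([35, 334, 1921]);
translate([997, 0, 0]) cube([35, 334, 1921]);
translate([35, 0, 0]) cube([962, 334, 31]);
translate([35, 0, 357]) cube([962, 334, 31]);
translate([35, 0, 714]) cube([962, 334, 31]);
translate([35, 0, 1071]) cube([962, 334, 31]);
translate([35, 0, 1428]) cube([962, 334, 31]);
translate([35, 0, 1785]) cube([962, 334, 31]);


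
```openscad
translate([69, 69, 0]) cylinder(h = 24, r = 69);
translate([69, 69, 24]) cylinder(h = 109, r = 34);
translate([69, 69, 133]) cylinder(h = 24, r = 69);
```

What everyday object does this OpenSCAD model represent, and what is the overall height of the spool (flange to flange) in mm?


A spool. The overall height is 157 mm.

Three coaxial cylinders, large–small–large — a spool. Two 24 mm flanges and a 109 mm core give 24 + 109 + 24 = 157 mm.


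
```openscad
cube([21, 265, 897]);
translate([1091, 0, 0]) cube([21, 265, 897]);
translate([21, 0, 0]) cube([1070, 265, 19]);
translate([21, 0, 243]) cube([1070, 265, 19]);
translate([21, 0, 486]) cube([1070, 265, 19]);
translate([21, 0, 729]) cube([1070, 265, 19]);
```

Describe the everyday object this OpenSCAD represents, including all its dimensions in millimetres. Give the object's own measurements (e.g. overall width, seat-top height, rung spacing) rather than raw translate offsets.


An open bookshelf. Two side panels, each 21 mm thick, 265 mm deep and 897 mm tall, stand 1112 mm apart (outside-to-outside). Between them sit 4 shelves, each 19 mm thick and 265 mm deep, spanning the full gap between the sides. The bottom shelf rests on the floor (its underside at z = 0) and the clear gap between one shelf's top and the next shelf's underside is 224 mm.


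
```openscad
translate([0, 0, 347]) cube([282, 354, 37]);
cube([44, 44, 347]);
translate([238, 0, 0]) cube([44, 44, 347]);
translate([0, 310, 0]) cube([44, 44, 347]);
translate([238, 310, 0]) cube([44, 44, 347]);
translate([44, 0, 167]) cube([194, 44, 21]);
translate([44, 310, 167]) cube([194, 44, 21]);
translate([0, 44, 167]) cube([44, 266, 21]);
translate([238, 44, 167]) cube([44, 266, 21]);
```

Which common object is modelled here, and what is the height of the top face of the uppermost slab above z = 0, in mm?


A stool. The seat height is 384 mm.

A 282×354×37 slab at z = 347 on four corner posts — a stool. The seat top is 347 + 37 = 384 mm.


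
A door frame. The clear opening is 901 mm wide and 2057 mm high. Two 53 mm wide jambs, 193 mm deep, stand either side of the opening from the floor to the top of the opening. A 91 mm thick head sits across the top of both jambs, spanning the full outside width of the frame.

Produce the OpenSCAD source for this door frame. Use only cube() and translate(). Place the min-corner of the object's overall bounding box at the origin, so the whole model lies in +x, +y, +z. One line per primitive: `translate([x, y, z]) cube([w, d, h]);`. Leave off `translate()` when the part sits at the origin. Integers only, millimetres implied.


cube([53, 193, 2057]);
translate([954, 0, 0]) cube([53, 193, 2057]);
translate([0, 0, 2057]) cube([1007, 193, 91]);


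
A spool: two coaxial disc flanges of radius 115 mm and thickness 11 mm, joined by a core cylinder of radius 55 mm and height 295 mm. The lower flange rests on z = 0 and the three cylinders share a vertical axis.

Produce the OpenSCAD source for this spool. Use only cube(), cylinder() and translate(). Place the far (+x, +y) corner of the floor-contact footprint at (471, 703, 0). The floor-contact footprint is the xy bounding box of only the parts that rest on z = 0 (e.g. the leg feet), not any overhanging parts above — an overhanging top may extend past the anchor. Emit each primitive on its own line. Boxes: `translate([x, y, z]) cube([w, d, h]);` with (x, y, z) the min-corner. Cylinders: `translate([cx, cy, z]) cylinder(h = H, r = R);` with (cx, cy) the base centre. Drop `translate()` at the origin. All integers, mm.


translate([356, 588, 0]) cylinder(h = 11, r = 115);
translate([356, 588, 11]) cylinder(h = 295, r = 55);
translate([356, 588, 306]) cylinder(h = 11, r = 115);


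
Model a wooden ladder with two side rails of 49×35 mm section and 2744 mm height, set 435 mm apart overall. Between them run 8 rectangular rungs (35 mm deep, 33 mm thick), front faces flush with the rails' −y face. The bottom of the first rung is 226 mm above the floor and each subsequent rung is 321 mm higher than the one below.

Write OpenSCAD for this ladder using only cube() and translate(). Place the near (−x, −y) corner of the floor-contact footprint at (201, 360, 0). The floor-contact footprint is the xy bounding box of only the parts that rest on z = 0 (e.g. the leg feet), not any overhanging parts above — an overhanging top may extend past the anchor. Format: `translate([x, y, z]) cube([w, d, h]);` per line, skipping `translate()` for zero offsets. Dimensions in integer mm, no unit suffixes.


translate([201, 360, 0]) cube([49, 35, 2744]);
translate([587, 360, 0]) cube([49, 35, 2744]);
translate([250, 360, 226]) cube([337, 35, 33]);
translate([250, 360, 547]) cube([337, 35, 33]);
translate([250, 360, 868]) cube([337, 35, 33]);
translate([250, 360, 1189]) cube([337, 35, 33]);
translate([250, 360, 1510]) cube([337, 35, 33]);
translate([250, 360, 1831]) cube([337, 35, 33]);
translate([250, 360, 2152]) cube([337, 35, 33]);
translate([250, 360, 2473]) cube([337, 35, 33]);


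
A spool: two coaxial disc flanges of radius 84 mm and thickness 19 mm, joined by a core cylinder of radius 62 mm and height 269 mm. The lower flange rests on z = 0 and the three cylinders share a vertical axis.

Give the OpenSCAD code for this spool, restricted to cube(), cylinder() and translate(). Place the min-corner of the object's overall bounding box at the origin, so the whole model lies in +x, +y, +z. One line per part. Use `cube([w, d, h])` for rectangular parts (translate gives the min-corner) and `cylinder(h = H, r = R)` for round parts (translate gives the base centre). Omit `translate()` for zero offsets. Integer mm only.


translate([84, 84, 0]) cylinder(h = 19, r = 84);
translate([84, 84, 19]) cylinder(h = 269, r = 62);
translate([84, 84, 288]) cylinder(h = 19, r = 84);


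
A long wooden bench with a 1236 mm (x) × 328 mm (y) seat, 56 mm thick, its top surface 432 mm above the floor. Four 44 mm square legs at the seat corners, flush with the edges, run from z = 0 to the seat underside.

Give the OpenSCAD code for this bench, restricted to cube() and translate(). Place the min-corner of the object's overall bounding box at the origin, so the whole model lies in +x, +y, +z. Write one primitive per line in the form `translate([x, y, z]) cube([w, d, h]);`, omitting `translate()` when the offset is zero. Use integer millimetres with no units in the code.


translate([0, 0, 376]) cube([1236, 328, 56]);
cube([44, 44, 376]);
translate([0, 284, 0]) cube([44, 44, 376]);
translate([1192, 0, 0]) cube([44, 44, 376]);
translate([1192, 284, 0]) cube([44, 44, 376]);


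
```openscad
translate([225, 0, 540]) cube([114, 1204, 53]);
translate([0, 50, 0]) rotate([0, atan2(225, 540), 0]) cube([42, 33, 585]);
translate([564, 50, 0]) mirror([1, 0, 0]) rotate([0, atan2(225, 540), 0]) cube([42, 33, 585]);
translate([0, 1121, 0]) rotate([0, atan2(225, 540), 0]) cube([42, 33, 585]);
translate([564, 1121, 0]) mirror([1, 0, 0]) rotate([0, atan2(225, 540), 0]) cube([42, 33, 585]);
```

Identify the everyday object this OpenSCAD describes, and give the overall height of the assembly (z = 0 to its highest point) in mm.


A sawhorse. The overall height is 593 mm.

A beam across two mirrored pairs of raked legs — a sawhorse. The beam's underside is at z = 540 (matching the legs' vertical rise in atan2(225, 540)) and the beam is 53 mm tall, so its top is at 540 + 53 = 593 mm. The raked legs top out at the beam's underside, so that is the highest point.


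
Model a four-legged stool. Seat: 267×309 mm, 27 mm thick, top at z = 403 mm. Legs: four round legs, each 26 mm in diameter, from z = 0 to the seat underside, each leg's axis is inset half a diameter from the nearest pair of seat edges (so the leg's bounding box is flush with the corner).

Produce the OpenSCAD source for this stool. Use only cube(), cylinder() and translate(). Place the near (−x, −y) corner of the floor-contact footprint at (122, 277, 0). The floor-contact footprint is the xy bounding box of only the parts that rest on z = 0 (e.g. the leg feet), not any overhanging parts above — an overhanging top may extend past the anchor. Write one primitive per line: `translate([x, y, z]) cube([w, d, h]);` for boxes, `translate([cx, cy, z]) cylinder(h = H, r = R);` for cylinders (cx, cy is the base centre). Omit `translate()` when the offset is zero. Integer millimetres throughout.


// leg_h = 403 - 27 = 376
translate([122, 277, 376]) cube([267, 309, 27]);
translate([135, 290, 0]) cylinder(h = 376, r = 13);
translate([376, 290, 0]) cylinder(h = 376, r = 13);
translate([135, 573, 0]) cylinder(h = 376, r = 13);
translate([376, 573, 0]) cylinder(h = 376, r = 13);


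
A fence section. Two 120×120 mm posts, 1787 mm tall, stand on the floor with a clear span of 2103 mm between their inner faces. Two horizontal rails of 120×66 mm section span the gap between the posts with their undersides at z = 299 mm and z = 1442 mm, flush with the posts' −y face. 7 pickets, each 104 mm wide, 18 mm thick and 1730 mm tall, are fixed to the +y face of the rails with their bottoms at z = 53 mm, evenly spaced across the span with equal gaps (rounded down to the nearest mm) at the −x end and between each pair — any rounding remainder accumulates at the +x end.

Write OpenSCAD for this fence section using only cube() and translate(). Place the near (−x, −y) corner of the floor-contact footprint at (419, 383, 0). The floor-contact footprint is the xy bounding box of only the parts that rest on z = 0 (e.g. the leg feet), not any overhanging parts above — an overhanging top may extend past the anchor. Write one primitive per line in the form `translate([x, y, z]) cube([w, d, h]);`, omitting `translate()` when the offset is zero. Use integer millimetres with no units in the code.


translate([419, 383, 0]) cube([120, 120, 1787]);
translate([2642, 383, 0]) cube([120, 120, 1787]);
translate([539, 383, 299]) cube([2103, 120, 66]);
translate([539, 383, 1442]) cube([2103, 120, 66]);
translate([710, 503, 53]) cube([104, 18, 1730]);
translate([985, 503, 53]) cube([104, 18, 1730]);
translate([1260, 503, 53]) cube([104, 18, 1730]);
translate([1535, 503, 53]) cube([104, 18, 1730]);
translate([1810, 503, 53]) cube([104, 18, 1730]);
translate([2085, 503, 53]) cube([104, 18, 1730]);
translate([2360, 503, 53]) cube([104, 18, 1730]);


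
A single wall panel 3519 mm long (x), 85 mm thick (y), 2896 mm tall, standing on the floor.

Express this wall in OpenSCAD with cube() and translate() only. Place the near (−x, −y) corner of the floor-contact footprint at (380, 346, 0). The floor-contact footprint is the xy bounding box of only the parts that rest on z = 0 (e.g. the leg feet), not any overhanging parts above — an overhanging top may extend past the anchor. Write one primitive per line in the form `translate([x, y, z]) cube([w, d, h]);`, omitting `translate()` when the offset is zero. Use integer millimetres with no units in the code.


translate([380, 346, 0]) cube([3519, 85, 2896]);


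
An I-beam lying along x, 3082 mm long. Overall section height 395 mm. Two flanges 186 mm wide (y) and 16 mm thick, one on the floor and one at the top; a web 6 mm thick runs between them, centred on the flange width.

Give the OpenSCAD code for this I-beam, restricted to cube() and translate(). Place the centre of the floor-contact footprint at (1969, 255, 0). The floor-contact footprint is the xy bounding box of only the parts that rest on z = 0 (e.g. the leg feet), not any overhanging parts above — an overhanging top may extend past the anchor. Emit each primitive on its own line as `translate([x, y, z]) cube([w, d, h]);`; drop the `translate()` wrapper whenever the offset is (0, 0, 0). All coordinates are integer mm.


translate([428, 162, 0]) cube([3082, 186, 16]);
translate([428, 252, 16]) cube([3082, 6, 363]);
translate([428, 162, 379]) cube([3082, 186, 16]);


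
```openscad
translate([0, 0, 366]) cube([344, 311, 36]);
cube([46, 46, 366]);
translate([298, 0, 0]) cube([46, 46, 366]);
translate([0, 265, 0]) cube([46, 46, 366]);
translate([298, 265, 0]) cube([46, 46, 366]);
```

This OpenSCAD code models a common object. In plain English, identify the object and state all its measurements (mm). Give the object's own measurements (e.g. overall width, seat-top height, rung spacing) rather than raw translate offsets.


A four-legged stool. The seat is a 344×311×36 mm slab whose top surface is at z = 402 mm; four square legs, each 46×46 mm in cross-section, run from the floor (z = 0) to the underside of the seat, each flush with a corner of the seat.


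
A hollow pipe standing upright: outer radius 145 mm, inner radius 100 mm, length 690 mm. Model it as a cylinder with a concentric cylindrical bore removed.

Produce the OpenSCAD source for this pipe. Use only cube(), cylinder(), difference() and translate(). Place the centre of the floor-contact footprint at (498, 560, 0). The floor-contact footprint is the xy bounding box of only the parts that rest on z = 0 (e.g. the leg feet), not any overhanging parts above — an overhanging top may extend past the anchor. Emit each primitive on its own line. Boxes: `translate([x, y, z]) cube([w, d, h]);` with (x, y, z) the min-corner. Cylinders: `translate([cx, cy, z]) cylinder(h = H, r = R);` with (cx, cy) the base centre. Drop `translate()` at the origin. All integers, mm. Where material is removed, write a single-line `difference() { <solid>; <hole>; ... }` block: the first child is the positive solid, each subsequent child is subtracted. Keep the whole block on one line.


difference() { translate([498, 560, 0]) cylinder(h = 690, r = 145); translate([498, 560, 0]) cylinder(h = 690, r = 100); }


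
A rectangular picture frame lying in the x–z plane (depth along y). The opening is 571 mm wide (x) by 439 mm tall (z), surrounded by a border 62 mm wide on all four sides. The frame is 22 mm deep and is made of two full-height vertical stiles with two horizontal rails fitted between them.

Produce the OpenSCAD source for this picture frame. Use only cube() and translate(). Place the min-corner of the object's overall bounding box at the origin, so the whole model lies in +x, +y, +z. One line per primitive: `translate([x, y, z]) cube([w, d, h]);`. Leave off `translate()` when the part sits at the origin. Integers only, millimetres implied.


cube([62, 22, 563]);
translate([633, 0, 0]) cube([62, 22, 563]);
translate([62, 0, 0]) cube([571, 22, 62]);
translate([62, 0, 501]) cube([571, 22, 62]);


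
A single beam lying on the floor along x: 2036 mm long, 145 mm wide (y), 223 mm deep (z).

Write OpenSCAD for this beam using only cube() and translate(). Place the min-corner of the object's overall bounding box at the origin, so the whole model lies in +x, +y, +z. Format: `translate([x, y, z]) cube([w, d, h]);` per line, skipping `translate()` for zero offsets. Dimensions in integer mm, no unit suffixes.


cube([2036, 145, 223]);


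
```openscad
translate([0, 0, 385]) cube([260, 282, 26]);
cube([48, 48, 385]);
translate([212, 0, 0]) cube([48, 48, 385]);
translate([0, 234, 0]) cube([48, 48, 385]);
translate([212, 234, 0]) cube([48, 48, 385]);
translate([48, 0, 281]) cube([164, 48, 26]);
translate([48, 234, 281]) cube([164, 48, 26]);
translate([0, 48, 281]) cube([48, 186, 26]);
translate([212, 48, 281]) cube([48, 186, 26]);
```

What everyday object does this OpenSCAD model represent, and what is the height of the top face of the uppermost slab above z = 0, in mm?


A stool. The seat height is 411 mm.

A 260×282×26 slab at z = 385 on four corner posts — a stool. The seat top is 385 + 26 = 411 mm.


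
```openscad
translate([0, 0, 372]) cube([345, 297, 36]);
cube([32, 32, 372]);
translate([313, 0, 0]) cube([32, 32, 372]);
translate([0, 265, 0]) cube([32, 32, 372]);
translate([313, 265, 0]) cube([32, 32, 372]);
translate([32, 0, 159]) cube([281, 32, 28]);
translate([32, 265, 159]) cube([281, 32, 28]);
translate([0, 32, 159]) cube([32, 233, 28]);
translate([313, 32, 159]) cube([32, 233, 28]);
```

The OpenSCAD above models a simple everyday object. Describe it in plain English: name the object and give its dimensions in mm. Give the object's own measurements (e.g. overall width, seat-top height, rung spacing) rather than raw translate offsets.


A simple wooden stool: a rectangular seat 345 mm (x) by 297 mm (y), 36 mm thick, top face at z = 408 mm, on four square legs, each 32×32 mm in cross-section. The legs rest on z = 0, each flush with a corner of the seat. Four stretchers, 32 mm wide and 28 mm tall, connect adjacent legs with their undersides at z = 159 mm, each running between the inner faces of the legs it joins and aligned with the legs' outer faces on the other axis.


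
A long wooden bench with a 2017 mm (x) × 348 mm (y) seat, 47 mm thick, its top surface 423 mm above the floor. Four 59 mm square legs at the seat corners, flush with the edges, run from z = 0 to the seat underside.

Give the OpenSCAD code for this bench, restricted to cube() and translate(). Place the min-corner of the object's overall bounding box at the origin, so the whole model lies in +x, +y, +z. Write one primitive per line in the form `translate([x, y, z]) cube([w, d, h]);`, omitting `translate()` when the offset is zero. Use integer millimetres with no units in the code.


// leg_h = 423 − 47 = 376
translate([0, 0, 376]) cube([2017, 348, 47]);
cube([59, 59, 376]);
translate([0, 289, 0]) cube([59, 59, 376]);
translate([1958, 0, 0]) cube([59, 59, 376]);
translate([1958, 289, 0]) cube([59, 59, 376]);


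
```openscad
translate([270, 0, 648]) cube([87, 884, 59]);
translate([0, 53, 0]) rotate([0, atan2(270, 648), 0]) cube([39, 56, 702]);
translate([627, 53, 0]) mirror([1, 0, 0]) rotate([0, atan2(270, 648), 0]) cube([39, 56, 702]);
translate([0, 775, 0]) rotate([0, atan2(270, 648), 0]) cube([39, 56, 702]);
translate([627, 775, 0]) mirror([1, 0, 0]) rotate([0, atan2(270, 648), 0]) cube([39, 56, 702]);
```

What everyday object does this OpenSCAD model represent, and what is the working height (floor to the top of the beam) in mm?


A sawhorse. The overall height is 707 mm.

A beam across two mirrored pairs of raked legs — a sawhorse. The beam's underside is at z = 648 (matching the legs' vertical rise in atan2(270, 648)) and the beam is 59 mm tall, so its top is at 648 + 59 = 707 mm. The raked legs top out at the beam's underside, so that is the highest point.


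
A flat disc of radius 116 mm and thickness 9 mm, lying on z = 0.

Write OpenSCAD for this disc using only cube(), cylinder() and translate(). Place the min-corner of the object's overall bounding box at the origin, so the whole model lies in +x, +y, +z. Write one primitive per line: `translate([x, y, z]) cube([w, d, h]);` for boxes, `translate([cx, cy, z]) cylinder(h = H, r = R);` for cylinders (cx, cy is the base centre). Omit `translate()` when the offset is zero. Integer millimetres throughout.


translate([116, 116, 0]) cylinder(h = 9, r = 116);


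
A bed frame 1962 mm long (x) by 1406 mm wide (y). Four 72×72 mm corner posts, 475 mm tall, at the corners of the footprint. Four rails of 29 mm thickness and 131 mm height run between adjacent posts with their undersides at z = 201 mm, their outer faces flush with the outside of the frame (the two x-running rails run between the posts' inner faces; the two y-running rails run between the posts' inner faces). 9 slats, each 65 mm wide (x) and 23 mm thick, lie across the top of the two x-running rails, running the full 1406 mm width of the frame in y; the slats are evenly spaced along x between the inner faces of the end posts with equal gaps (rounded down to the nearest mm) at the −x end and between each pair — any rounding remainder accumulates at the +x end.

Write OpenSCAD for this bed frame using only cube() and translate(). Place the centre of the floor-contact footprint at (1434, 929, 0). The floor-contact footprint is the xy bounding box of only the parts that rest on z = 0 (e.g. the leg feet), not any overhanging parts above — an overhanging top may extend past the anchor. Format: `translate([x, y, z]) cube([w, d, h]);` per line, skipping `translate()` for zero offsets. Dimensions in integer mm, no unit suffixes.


translate([453, 226, 0]) cube([72, 72, 475]);
translate([453, 1560, 0]) cube([72, 72, 475]);
translate([2343, 226, 0]) cube([72, 72, 475]);
translate([2343, 1560, 0]) cube([72, 72, 475]);
translate([525, 226, 201]) cube([1818, 29, 131]);
translate([525, 1603, 201]) cube([1818, 29, 131]);
translate([453, 298, 201]) cube([29, 1262, 131]);
translate([2386, 298, 201]) cube([29, 1262, 131]);
translate([648, 226, 332]) cube([65, 1406, 23]);
translate([836, 226, 332]) cube([65, 1406, 23]);
translate([1024, 226, 332]) cube([65, 1406, 23]);
translate([1212, 226, 332]) cube([65, 1406, 23]);
translate([1400, 226, 332]) cube([65, 1406, 23]);
translate([1588, 226, 332]) cube([65, 1406, 23]);
translate([1776, 226, 332]) cube([65, 1406, 23]);
translate([1964, 226, 332]) cube([65, 1406, 23]);
translate([2152, 226, 332]) cube([65, 1406, 23]);


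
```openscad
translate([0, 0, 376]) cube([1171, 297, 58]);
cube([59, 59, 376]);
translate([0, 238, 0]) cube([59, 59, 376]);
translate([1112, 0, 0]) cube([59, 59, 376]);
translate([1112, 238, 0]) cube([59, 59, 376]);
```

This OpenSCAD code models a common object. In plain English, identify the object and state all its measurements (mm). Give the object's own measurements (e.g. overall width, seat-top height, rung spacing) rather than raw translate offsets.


A bench: a 1171×297 mm seat slab, 58 mm thick, top at z = 434 mm, on four 59×59 mm square legs flush with the seat corners and standing on z = 0.


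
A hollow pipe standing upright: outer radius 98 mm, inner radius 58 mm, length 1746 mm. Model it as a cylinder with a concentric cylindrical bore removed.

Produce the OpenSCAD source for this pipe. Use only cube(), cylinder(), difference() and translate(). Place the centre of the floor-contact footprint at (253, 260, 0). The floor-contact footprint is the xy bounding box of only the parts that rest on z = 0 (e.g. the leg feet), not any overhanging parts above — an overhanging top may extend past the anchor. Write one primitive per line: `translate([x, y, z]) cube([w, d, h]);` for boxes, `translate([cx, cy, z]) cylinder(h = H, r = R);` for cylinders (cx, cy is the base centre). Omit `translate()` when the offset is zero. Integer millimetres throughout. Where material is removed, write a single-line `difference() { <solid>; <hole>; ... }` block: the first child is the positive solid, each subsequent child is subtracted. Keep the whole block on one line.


difference() { translate([253, 260, 0]) cylinder(h = 1746, r = 98); translate([253, 260, 0]) cylinder(h = 1746, r = 58); }


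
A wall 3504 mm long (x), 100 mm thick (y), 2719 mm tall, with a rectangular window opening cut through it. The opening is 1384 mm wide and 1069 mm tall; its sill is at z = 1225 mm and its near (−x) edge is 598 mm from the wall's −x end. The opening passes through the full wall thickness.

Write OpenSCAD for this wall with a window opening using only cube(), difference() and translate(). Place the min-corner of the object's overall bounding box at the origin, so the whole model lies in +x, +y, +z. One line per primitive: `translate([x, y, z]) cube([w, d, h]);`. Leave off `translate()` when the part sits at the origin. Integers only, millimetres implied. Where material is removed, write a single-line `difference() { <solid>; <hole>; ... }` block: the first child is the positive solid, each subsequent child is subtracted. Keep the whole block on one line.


difference() { cube([3504, 100, 2719]); translate([598, 0, 1225]) cube([1384, 100, 1069]); }


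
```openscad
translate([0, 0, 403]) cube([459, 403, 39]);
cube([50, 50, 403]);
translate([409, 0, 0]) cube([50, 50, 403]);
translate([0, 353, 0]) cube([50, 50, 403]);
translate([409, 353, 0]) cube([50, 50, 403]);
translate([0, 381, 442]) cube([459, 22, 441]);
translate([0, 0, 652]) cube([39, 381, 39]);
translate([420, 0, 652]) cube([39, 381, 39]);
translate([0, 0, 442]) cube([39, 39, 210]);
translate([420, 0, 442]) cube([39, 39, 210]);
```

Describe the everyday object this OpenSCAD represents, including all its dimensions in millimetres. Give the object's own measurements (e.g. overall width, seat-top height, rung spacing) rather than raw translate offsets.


A chair. The seat is a 459×403×39 mm slab with its top at z = 442 mm, on four 50×50 mm corner legs (flush with the seat edges, standing on z = 0). A flat backrest 22 mm thick, 441 mm tall, spans the full seat width and rises from the seat top along its +y edge, rear face flush with the rear of the seat. Two armrests of 39×39 mm section run along each side from the seat's front edge to the front of the backrest, top faces 249 mm above the seat top and outer faces flush with the seat's x-edges; a 39×39 mm post under the front of each armrest stands on the seat at the front corner.


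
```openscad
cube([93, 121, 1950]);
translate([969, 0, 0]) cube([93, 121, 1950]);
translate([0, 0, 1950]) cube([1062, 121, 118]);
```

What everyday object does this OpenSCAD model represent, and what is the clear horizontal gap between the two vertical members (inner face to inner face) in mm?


A door frame. The clear opening width is 876 mm.

Two 1950 mm tall posts with a header on top — a door frame. The left jamb is 93 mm wide at x = 0; the right jamb starts at x = 969. The clear opening is 969 − 93 = 876 mm.


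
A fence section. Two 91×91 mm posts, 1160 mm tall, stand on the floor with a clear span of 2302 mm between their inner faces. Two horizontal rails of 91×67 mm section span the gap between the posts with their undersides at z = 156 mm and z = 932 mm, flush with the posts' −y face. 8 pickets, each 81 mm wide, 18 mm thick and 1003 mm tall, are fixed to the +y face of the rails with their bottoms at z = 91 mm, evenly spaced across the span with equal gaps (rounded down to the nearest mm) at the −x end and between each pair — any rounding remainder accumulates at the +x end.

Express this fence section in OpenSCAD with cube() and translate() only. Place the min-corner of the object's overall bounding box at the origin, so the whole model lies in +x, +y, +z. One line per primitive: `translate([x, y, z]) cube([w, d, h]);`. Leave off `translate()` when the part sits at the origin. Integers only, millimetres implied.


cube([91, 91, 1160]);
translate([2393, 0, 0]) cube([91, 91, 1160]);
translate([91, 0, 156]) cube([2302, 91, 67]);
translate([91, 0, 932]) cube([2302, 91, 67]);
translate([274, 91, 91]) cube([81, 18, 1003]);
translate([538, 91, 91]) cube([81, 18, 1003]);
translate([802, 91, 91]) cube([81, 18, 1003]);
translate([1066, 91, 91]) cube([81, 18, 1003]);
translate([1330, 91, 91]) cube([81, 18, 1003]);
translate([1594, 91, 91]) cube([81, 18, 1003]);
translate([1858, 91, 91]) cube([81, 18, 1003]);
translate([2122, 91, 91]) cube([81, 18, 1003]);


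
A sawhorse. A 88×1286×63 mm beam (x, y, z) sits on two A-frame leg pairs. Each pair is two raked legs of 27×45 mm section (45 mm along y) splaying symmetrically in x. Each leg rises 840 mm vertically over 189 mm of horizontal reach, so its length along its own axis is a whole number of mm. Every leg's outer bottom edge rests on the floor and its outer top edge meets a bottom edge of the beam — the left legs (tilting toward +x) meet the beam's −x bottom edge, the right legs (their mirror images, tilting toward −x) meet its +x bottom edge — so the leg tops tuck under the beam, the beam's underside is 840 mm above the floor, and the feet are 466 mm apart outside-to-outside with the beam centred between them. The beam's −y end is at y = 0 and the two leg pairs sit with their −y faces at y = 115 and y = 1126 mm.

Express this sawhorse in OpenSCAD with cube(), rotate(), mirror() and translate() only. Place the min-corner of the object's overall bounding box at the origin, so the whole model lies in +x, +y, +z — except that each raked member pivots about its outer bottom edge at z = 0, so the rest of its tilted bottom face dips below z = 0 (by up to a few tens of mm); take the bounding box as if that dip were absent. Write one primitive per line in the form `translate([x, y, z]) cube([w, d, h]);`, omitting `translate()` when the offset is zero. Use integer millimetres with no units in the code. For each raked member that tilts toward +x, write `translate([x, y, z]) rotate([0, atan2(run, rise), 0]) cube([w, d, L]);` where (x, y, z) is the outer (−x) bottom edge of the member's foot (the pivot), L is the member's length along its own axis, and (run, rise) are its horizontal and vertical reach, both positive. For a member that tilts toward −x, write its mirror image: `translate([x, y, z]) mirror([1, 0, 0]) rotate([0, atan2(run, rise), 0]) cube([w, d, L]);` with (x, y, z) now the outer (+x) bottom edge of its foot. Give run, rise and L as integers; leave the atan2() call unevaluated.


// leg length = √(189² + 840²) = 861
// right-leg outer foot x = 2·189 + 88 = 466
// beam min-corner = (189, 0, 840)
translate([189, 0, 840]) cube([88, 1286, 63]);
translate([0, 115, 0]) rotate([0, atan2(189, 840), 0]) cube([27, 45, 861]);
translate([466, 115, 0]) mirror([1, 0, 0]) rotate([0, atan2(189, 840), 0]) cube([27, 45, 861]);
translate([0, 1126, 0]) rotate([0, atan2(189, 840), 0]) cube([27, 45, 861]);
translate([466, 1126, 0]) mirror([1, 0, 0]) rotate([0, atan2(189, 840), 0]) cube([27, 45, 861]);


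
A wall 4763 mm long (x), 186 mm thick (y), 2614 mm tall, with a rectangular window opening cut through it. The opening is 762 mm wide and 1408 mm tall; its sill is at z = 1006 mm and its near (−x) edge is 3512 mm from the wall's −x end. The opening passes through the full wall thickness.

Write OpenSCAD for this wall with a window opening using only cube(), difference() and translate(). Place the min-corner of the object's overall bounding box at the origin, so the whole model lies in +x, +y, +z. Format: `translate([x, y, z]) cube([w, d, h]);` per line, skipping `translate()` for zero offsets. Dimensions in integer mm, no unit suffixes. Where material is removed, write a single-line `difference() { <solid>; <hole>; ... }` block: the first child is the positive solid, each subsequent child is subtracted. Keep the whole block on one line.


difference() { cube([4763, 186, 2614]); translate([3512, 0, 1006]) cube([762, 186, 1408]); }


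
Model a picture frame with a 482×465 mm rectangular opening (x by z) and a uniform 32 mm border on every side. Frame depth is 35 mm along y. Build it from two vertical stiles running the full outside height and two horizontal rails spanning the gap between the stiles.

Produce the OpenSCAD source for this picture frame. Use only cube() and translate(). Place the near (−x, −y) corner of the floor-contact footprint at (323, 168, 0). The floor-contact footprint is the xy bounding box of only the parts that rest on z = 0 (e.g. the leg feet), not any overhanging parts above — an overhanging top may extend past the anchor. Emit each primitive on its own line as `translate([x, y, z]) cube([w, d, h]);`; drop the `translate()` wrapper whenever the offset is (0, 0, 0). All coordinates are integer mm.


translate([323, 168, 0]) cube([32, 35, 529]);
translate([837, 168, 0]) cube([32, 35, 529]);
translate([355, 168, 0]) cube([482, 35, 32]);
translate([355, 168, 497]) cube([482, 35, 32]);


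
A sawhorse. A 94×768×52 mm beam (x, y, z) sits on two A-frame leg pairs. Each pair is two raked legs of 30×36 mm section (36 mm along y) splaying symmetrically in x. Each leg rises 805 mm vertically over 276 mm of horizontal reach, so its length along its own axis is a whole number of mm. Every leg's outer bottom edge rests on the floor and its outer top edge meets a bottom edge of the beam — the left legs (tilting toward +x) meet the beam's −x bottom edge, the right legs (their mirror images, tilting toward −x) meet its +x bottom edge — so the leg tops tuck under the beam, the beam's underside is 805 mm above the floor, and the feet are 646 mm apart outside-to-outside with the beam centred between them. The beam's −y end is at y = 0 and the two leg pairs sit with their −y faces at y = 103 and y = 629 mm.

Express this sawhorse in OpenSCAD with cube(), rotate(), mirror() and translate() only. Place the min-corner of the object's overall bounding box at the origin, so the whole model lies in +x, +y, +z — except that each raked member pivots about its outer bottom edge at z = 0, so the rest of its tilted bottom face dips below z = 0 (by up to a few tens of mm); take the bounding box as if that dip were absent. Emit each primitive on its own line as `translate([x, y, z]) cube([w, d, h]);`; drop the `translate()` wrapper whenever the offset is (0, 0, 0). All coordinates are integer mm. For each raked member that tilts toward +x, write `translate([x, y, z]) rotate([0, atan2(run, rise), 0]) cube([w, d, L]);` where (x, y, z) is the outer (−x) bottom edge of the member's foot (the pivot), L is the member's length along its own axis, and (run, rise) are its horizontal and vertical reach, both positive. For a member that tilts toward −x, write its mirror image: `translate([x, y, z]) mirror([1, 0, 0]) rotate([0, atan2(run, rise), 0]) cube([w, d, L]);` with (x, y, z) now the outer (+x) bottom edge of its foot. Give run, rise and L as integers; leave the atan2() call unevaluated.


translate([276, 0, 805]) cube([94, 768, 52]);
translate([0, 103, 0]) rotate([0, atan2(276, 805), 0]) cube([30, 36, 851]);
translate([646, 103, 0]) mirror([1, 0, 0]) rotate([0, atan2(276, 805), 0]) cube([30, 36, 851]);
translate([0, 629, 0]) rotate([0, atan2(276, 805), 0]) cube([30, 36, 851]);
translate([646, 629, 0]) mirror([1, 0, 0]) rotate([0, atan2(276, 805), 0]) cube([30, 36, 851]);


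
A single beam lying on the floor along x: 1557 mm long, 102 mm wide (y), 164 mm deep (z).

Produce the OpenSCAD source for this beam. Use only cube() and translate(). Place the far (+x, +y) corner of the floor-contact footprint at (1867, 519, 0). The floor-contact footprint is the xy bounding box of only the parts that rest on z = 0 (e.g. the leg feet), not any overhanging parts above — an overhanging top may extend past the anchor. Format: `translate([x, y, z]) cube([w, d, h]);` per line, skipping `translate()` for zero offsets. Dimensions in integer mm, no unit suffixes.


translate([310, 417, 0]) cube([1557, 102, 164]);
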